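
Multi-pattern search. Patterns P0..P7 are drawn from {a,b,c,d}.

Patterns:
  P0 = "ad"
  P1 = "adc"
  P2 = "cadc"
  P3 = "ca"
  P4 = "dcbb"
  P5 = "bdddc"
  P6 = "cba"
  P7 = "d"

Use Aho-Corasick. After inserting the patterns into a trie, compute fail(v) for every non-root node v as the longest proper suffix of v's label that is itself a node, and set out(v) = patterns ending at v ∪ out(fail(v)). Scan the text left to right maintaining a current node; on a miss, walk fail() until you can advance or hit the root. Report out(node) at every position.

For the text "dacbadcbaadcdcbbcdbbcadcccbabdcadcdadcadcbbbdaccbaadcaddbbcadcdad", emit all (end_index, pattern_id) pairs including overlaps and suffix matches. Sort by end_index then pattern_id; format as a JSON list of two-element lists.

Construct AC machine:
Trie nodes:
  0='ε' goto a→1 b→12 c→4 d→8
  1='a' goto d→2
  2='ad' goto c→3  ←P0
  3='adc' goto ·  ←P1
  4='c' goto a→5 b→17
  5='ca' goto d→6  ←P3
  6='cad' goto c→7
  7='cadc' goto ·  ←P2
  8='d' goto c→9  ←P7
  9='dc' goto b→10
  10='dcb' goto b→11
  11='dcbb' goto ·  ←P4
  12='b' goto d→13
  13='bd' goto d→14
  14='bdd' goto d→15
  15='bddd' goto c→16
  16='bdddc' goto ·  ←P5
  17='cb' goto a→18
  18='cba' goto ·  ←P6

Failure links (BFS by depth):
  n1('a'): parent n0 fail=0; on 'a' 0 → fail=0;  out ∅∪∅=∅
  n4('c'): parent n0 fail=0; on 'c' 0 → fail=0;  out ∅∪∅=∅
  n8('d'): parent n0 fail=0; on 'd' 0 → fail=0;  out {7}∪∅={7}
  n12('b'): parent n0 fail=0; on 'b' 0 → fail=0;  out ∅∪∅=∅
  n2('ad'): parent n1 fail=0; on 'd' 0 → fail=8;  out {0}∪{7}={0,7}
  n5('ca'): parent n4 fail=0; on 'a' 0 → fail=1;  out {3}∪∅={3}
  n9('dc'): parent n8 fail=0; on 'c' 0 → fail=4;  out ∅∪∅=∅
  n13('bd'): parent n12 fail=0; on 'd' 0 → fail=8;  out ∅∪{7}={7}
  n17('cb'): parent n4 fail=0; on 'b' 0 → fail=12;  out ∅∪∅=∅
  n3('adc'): parent n2 fail=8; on 'c' 8 → fail=9;  out {1}∪∅={1}
  n6('cad'): parent n5 fail=1; on 'd' 1 → fail=2;  out ∅∪{0,7}={0,7}
  n10('dcb'): parent n9 fail=4; on 'b' 4 → fail=17;  out ∅∪∅=∅
  n14('bdd'): parent n13 fail=8; on 'd' 8→0 → fail=8;  out ∅∪{7}={7}
  n18('cba'): parent n17 fail=12; on 'a' 12→0 → fail=1;  out {6}∪∅={6}
  n7('cadc'): parent n6 fail=2; on 'c' 2 → fail=3;  out {2}∪{1}={1,2}
  n11('dcbb'): parent n10 fail=17; on 'b' 17→12→0 → fail=12;  out {4}∪∅={4}
  n15('bddd'): parent n14 fail=8; on 'd' 8→0 → fail=8;  out ∅∪{7}={7}
  n16('bdddc'): parent n15 fail=8; on 'c' 8 → fail=9;  out {5}∪∅={5}

Run:
pos 0 'd': at 8  → match P7@[0:0]
pos 1 'a': at 1 (via fail)
pos 2 'c': at 4 (via fail)
pos 3 'b': at 17
pos 4 'a': at 18  → match P6@[2:4]
pos 5 'd': at 2 (via fail)  → match P0@[4:5],P7@[5:5]
pos 6 'c': at 3  → match P1@[4:6]
pos 7 'b': at 10 (via fail)
pos 8 'a': at 18 (via fail)  → match P6@[6:8]
pos 9 'a': at 1 (via fail)
pos 10 'd': at 2  → match P0@[9:10],P7@[10:10]
pos 11 'c': at 3  → match P1@[9:11]
pos 12 'd': at 8 (via fail)  → match P7@[12:12]
pos 13 'c': at 9
pos 14 'b': at 10
pos 15 'b': at 11  → match P4@[12:15]
pos 16 'c': at 4 (via fail)
pos 17 'd': at 8 (via fail)  → match P7@[17:17]
pos 18 'b': at 12 (via fail)
pos 19 'b': at 12 (via fail)
pos 20 'c': at 4 (via fail)
pos 21 'a': at 5  → match P3@[20:21]
pos 22 'd': at 6  → match P0@[21:22],P7@[22:22]
pos 23 'c': at 7  → match P1@[21:23],P2@[20:23]
pos 24 'c': at 4 (via fail)
pos 25 'c': at 4 (via fail)
pos 26 'b': at 17
pos 27 'a': at 18  → match P6@[25:27]
pos 28 'b': at 12 (via fail)
pos 29 'd': at 13  → match P7@[29:29]
pos 30 'c': at 9 (via fail)
pos 31 'a': at 5 (via fail)  → match P3@[30:31]
pos 32 'd': at 6  → match P0@[31:32],P7@[32:32]
pos 33 'c': at 7  → match P1@[31:33],P2@[30:33]
pos 34 'd': at 8 (via fail)  → match P7@[34:34]
pos 35 'a': at 1 (via fail)
pos 36 'd': at 2  → match P0@[35:36],P7@[36:36]
pos 37 'c': at 3  → match P1@[35:37]
pos 38 'a': at 5 (via fail)  → match P3@[37:38]
pos 39 'd': at 6  → match P0@[38:39],P7@[39:39]
pos 40 'c': at 7  → match P1@[38:40],P2@[37:40]
pos 41 'b': at 10 (via fail)
pos 42 'b': at 11  → match P4@[39:42]
pos 43 'b': at 12 (via fail)
pos 44 'd': at 13  → match P7@[44:44]
pos 45 'a': at 1 (via fail)
pos 46 'c': at 4 (via fail)
pos 47 'c': at 4 (via fail)
pos 48 'b': at 17
pos 49 'a': at 18  → match P6@[47:49]
pos 50 'a': at 1 (via fail)
pos 51 'd': at 2  → match P0@[50:51],P7@[51:51]
pos 52 'c': at 3  → match P1@[50:52]
pos 53 'a': at 5 (via fail)  → match P3@[52:53]
pos 54 'd': at 6  → match P0@[53:54],P7@[54:54]
pos 55 'd': at 8 (via fail)  → match P7@[55:55]
pos 56 'b': at 12 (via fail)
pos 57 'b': at 12 (via fail)
pos 58 'c': at 4 (via fail)
pos 59 'a': at 5  → match P3@[58:59]
pos 60 'd': at 6  → match P0@[59:60],P7@[60:60]
pos 61 'c': at 7  → match P1@[59:61],P2@[58:61]
pos 62 'd': at 8 (via fail)  → match P7@[62:62]
pos 63 'a': at 1 (via fail)
pos 64 'd': at 2  → match P0@[63:64],P7@[64:64]

All matches (sorted): [[0,7],[4,6],[5,0],[5,7],[6,1],[8,6],[10,0],[10,7],[11,1],[12,7],[15,4],[17,7],[21,3],[22,0],[22,7],[23,1],[23,2],[27,6],[29,7],[31,3],[32,0],[32,7],[33,1],[33,2],[34,7],[36,0],[36,7],[37,1],[38,3],[39,0],[39,7],[40,1],[40,2],[42,4],[44,7],[49,6],[51,0],[51,7],[52,1],[53,3],[54,0],[54,7],[55,7],[59,3],[60,0],[60,7],[61,1],[61,2],[62,7],[64,0],[64,7]]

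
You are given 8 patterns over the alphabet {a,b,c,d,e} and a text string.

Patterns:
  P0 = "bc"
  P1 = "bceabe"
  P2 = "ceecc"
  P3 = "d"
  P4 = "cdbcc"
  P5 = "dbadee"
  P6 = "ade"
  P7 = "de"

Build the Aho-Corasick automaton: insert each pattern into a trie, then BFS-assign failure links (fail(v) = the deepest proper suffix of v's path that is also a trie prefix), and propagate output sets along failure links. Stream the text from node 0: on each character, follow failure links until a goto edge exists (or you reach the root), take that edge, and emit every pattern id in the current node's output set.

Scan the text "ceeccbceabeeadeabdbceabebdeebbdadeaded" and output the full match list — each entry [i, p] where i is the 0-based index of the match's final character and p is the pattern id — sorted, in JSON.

Build automaton:
Trie (insert patterns):
  0='ε' goto a→22 b→1 c→7 d→12
  1='b' goto c→2
  2='bc' goto e→3  ←P0
  3='bce' goto a→4
  4='bcea' goto b→5
  5='bceab' goto e→6
  6='bceabe' goto ·  ←P1
  7='c' goto d→13 e→8
  8='ce' goto e→9
  9='cee' goto c→10
  10='ceec' goto c→11
  11='ceecc' goto ·  ←P2
  12='d' goto b→17 e→25  ←P3
  13='cd' goto b→14
  14='cdb' goto c→15
  15='cdbc' goto c→16
  16='cdbcc' goto ·  ←P4
  17='db' goto a→18
  18='dba' goto d→19
  19='dbad' goto e→20
  20='dbade' goto e→21
  21='dbadee' goto ·  ←P5
  22='a' goto d→23
  23='ad' goto e→24
  24='ade' goto ·  ←P6
  25='de' goto ·  ←P7

Failure links (BFS by depth):
  n1('b'): parent n0 fail=0; on 'b' 0 → fail=0;  out ∅∪∅=∅
  n7('c'): parent n0 fail=0; on 'c' 0 → fail=0;  out ∅∪∅=∅
  n12('d'): parent n0 fail=0; on 'd' 0 → fail=0;  out {3}∪∅={3}
  n22('a'): parent n0 fail=0; on 'a' 0 → fail=0;  out ∅∪∅=∅
  n2('bc'): parent n1 fail=0; on 'c' 0 → fail=7;  out {0}∪∅={0}
  n8('ce'): parent n7 fail=0; on 'e' 0 → fail=0;  out ∅∪∅=∅
  n13('cd'): parent n7 fail=0; on 'd' 0 → fail=12;  out ∅∪{3}={3}
  n17('db'): parent n12 fail=0; on 'b' 0 → fail=1;  out ∅∪∅=∅
  n23('ad'): parent n22 fail=0; on 'd' 0 → fail=12;  out ∅∪{3}={3}
  n25('de'): parent n12 fail=0; on 'e' 0 → fail=0;  out {7}∪∅={7}
  n3('bce'): parent n2 fail=7; on 'e' 7 → fail=8;  out ∅∪∅=∅
  n9('cee'): parent n8 fail=0; on 'e' 0 → fail=0;  out ∅∪∅=∅
  n14('cdb'): parent n13 fail=12; on 'b' 12 → fail=17;  out ∅∪∅=∅
  n18('dba'): parent n17 fail=1; on 'a' 1→0 → fail=22;  out ∅∪∅=∅
  n24('ade'): parent n23 fail=12; on 'e' 12 → fail=25;  out {6}∪{7}={6,7}
  n4('bcea'): parent n3 fail=8; on 'a' 8→0 → fail=22;  out ∅∪∅=∅
  n10('ceec'): parent n9 fail=0; on 'c' 0 → fail=7;  out ∅∪∅=∅
  n15('cdbc'): parent n14 fail=17; on 'c' 17→1 → fail=2;  out ∅∪{0}={0}
  n19('dbad'): parent n18 fail=22; on 'd' 22 → fail=23;  out ∅∪{3}={3}
  n5('bceab'): parent n4 fail=22; on 'b' 22→0 → fail=1;  out ∅∪∅=∅
  n11('ceecc'): parent n10 fail=7; on 'c' 7→0 → fail=7;  out {2}∪∅={2}
  n16('cdbcc'): parent n15 fail=2; on 'c' 2→7→0 → fail=7;  out {4}∪∅={4}
  n20('dbade'): parent n19 fail=23; on 'e' 23 → fail=24;  out ∅∪{6,7}={6,7}
  n6('bceabe'): parent n5 fail=1; on 'e' 1→0 → fail=0;  out {1}∪∅={1}
  n21('dbadee'): parent n20 fail=24; on 'e' 24→25→0 → fail=0;  out {5}∪∅={5}

Text stream:
i=0 'c': node 0→7
i=1 'e': node 7→8
i=2 'e': node 8→9
i=3 'c': node 9→10
i=4 'c': node 10→11  → match P2@[0:4]
i=5 'b': node 11→1 (via fail)
i=6 'c': node 1→2  → match P0@[5:6]
i=7 'e': node 2→3
i=8 'a': node 3→4
i=9 'b': node 4→5
i=10 'e': node 5→6  → match P1@[5:10]
i=11 'e': node 6→0 (via fail)
i=12 'a': node 0→22
i=13 'd': node 22→23  → match P3@[13:13]
i=14 'e': node 23→24  → match P6@[12:14],P7@[13:14]
i=15 'a': node 24→22 (via fail)
i=16 'b': node 22→1 (via fail)
i=17 'd': node 1→12 (via fail)  → match P3@[17:17]
i=18 'b': node 12→17
i=19 'c': node 17→2 (via fail)  → match P0@[18:19]
i=20 'e': node 2→3
i=21 'a': node 3→4
i=22 'b': node 4→5
i=23 'e': node 5→6  → match P1@[18:23]
i=24 'b': node 6→1 (via fail)
i=25 'd': node 1→12 (via fail)  → match P3@[25:25]
i=26 'e': node 12→25  → match P7@[25:26]
i=27 'e': node 25→0 (via fail)
i=28 'b': node 0→1
i=29 'b': node 1→1 (via fail)
i=30 'd': node 1→12 (via fail)  → match P3@[30:30]
i=31 'a': node 12→22 (via fail)
i=32 'd': node 22→23  → match P3@[32:32]
i=33 'e': node 23→24  → match P6@[31:33],P7@[32:33]
i=34 'a': node 24→22 (via fail)
i=35 'd': node 22→23  → match P3@[35:35]
i=36 'e': node 23→24  → match P6@[34:36],P7@[35:36]
i=37 'd': node 24→12 (via fail)  → match P3@[37:37]

Result: [[4,2],[6,0],[10,1],[13,3],[14,6],[14,7],[17,3],[19,0],[23,1],[25,3],[26,7],[30,3],[32,3],[33,6],[33,7],[35,3],[36,6],[36,7],[37,3]]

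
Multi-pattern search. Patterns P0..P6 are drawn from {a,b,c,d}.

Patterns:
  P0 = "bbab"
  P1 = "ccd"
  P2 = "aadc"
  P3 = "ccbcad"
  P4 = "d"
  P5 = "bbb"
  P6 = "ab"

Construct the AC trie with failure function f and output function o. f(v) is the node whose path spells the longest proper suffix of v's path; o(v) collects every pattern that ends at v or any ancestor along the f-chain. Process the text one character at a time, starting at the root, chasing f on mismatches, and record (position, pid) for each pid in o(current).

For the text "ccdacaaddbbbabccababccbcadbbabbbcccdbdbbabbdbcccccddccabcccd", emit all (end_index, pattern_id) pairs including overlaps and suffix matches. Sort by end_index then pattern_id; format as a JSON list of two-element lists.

Build automaton:
Trie (insert patterns):
  0='ε' goto a→8 b→1 c→5 d→16
  1='b' goto b→2
  2='bb' goto a→3 b→17
  3='bba' goto b→4
  4='bbab' goto ·  ←P0
  5='c' goto c→6
  6='cc' goto b→12 d→7
  7='ccd' goto ·  ←P1
  8='a' goto a→9 b→18
  9='aa' goto d→10
  10='aad' goto c→11
  11='aadc' goto ·  ←P2
  12='ccb' goto c→13
  13='ccbc' goto a→14
  14='ccbca' goto d→15
  15='ccbcad' goto ·  ←P3
  16='d' goto ·  ←P4
  17='bbb' goto ·  ←P5
  18='ab' goto ·  ←P6

Failure links (BFS by depth):
  fail(1) 'b': from fail(0)=0 chase 'b': 0 ⇒ 0;  out=∅∪out(0)=∅
  fail(5) 'c': from fail(0)=0 chase 'c': 0 ⇒ 0;  out=∅∪out(0)=∅
  fail(8) 'a': from fail(0)=0 chase 'a': 0 ⇒ 0;  out=∅∪out(0)=∅
  fail(16) 'd': from fail(0)=0 chase 'd': 0 ⇒ 0;  out={4}∪out(0)={4}
  fail(2) 'bb': from fail(1)=0 chase 'b': 0 ⇒ 1;  out=∅∪out(1)=∅
  fail(6) 'cc': from fail(5)=0 chase 'c': 0 ⇒ 5;  out=∅∪out(5)=∅
  fail(9) 'aa': from fail(8)=0 chase 'a': 0 ⇒ 8;  out=∅∪out(8)=∅
  fail(18) 'ab': from fail(8)=0 chase 'b': 0 ⇒ 1;  out={6}∪out(1)={6}
  fail(3) 'bba': from fail(2)=1 chase 'a': 1→0 ⇒ 8;  out=∅∪out(8)=∅
  fail(7) 'ccd': from fail(6)=5 chase 'd': 5→0 ⇒ 16;  out={1}∪out(16)={1,4}
  fail(10) 'aad': from fail(9)=8 chase 'd': 8→0 ⇒ 16;  out=∅∪out(16)={4}
  fail(12) 'ccb': from fail(6)=5 chase 'b': 5→0 ⇒ 1;  out=∅∪out(1)=∅
  fail(17) 'bbb': from fail(2)=1 chase 'b': 1 ⇒ 2;  out={5}∪out(2)={5}
  fail(4) 'bbab': from fail(3)=8 chase 'b': 8 ⇒ 18;  out={0}∪out(18)={0,6}
  fail(11) 'aadc': from fail(10)=16 chase 'c': 16→0 ⇒ 5;  out={2}∪out(5)={2}
  fail(13) 'ccbc': from fail(12)=1 chase 'c': 1→0 ⇒ 5;  out=∅∪out(5)=∅
  fail(14) 'ccbca': from fail(13)=5 chase 'a': 5→0 ⇒ 8;  out=∅∪out(8)=∅
  fail(15) 'ccbcad': from fail(14)=8 chase 'd': 8→0 ⇒ 16;  out={3}∪out(16)={3,4}

Scan:
[0] read 'c'  n0⇒n5
[1] read 'c'  n5⇒n6
[2] read 'd'  n6⇒n7  emit P1@[0:2],P4@[2:2]
[3] read 'a'  n7⇒n8 (fail-walked)
[4] read 'c'  n8⇒n5 (fail-walked)
[5] read 'a'  n5⇒n8 (fail-walked)
[6] read 'a'  n8⇒n9
[7] read 'd'  n9⇒n10  emit P4@[7:7]
[8] read 'd'  n10⇒n16 (fail-walked)  emit P4@[8:8]
[9] read 'b'  n16⇒n1 (fail-walked)
[10] read 'b'  n1⇒n2
[11] read 'b'  n2⇒n17  emit P5@[9:11]
[12] read 'a'  n17⇒n3 (fail-walked)
[13] read 'b'  n3⇒n4  emit P0@[10:13],P6@[12:13]
[14] read 'c'  n4⇒n5 (fail-walked)
[15] read 'c'  n5⇒n6
[16] read 'a'  n6⇒n8 (fail-walked)
[17] read 'b'  n8⇒n18  emit P6@[16:17]
[18] read 'a'  n18⇒n8 (fail-walked)
[19] read 'b'  n8⇒n18  emit P6@[18:19]
[20] read 'c'  n18⇒n5 (fail-walked)
[21] read 'c'  n5⇒n6
[22] read 'b'  n6⇒n12
[23] read 'c'  n12⇒n13
[24] read 'a'  n13⇒n14
[25] read 'd'  n14⇒n15  emit P3@[20:25],P4@[25:25]
[26] read 'b'  n15⇒n1 (fail-walked)
[27] read 'b'  n1⇒n2
[28] read 'a'  n2⇒n3
[29] read 'b'  n3⇒n4  emit P0@[26:29],P6@[28:29]
[30] read 'b'  n4⇒n2 (fail-walked)
[31] read 'b'  n2⇒n17  emit P5@[29:31]
[32] read 'c'  n17⇒n5 (fail-walked)
[33] read 'c'  n5⇒n6
[34] read 'c'  n6⇒n6 (fail-walked)
[35] read 'd'  n6⇒n7  emit P1@[33:35],P4@[35:35]
[36] read 'b'  n7⇒n1 (fail-walked)
[37] read 'd'  n1⇒n16 (fail-walked)  emit P4@[37:37]
[38] read 'b'  n16⇒n1 (fail-walked)
[39] read 'b'  n1⇒n2
[40] read 'a'  n2⇒n3
[41] read 'b'  n3⇒n4  emit P0@[38:41],P6@[40:41]
[42] read 'b'  n4⇒n2 (fail-walked)
[43] read 'd'  n2⇒n16 (fail-walked)  emit P4@[43:43]
[44] read 'b'  n16⇒n1 (fail-walked)
[45] read 'c'  n1⇒n5 (fail-walked)
[46] read 'c'  n5⇒n6
[47] read 'c'  n6⇒n6 (fail-walked)
[48] read 'c'  n6⇒n6 (fail-walked)
[49] read 'c'  n6⇒n6 (fail-walked)
[50] read 'd'  n6⇒n7  emit P1@[48:50],P4@[50:50]
[51] read 'd'  n7⇒n16 (fail-walked)  emit P4@[51:51]
[52] read 'c'  n16⇒n5 (fail-walked)
[53] read 'c'  n5⇒n6
[54] read 'a'  n6⇒n8 (fail-walked)
[55] read 'b'  n8⇒n18  emit P6@[54:55]
[56] read 'c'  n18⇒n5 (fail-walked)
[57] read 'c'  n5⇒n6
[58] read 'c'  n6⇒n6 (fail-walked)
[59] read 'd'  n6⇒n7  emit P1@[57:59],P4@[59:59]

Result: [[2,1],[2,4],[7,4],[8,4],[11,5],[13,0],[13,6],[17,6],[19,6],[25,3],[25,4],[29,0],[29,6],[31,5],[35,1],[35,4],[37,4],[41,0],[41,6],[43,4],[50,1],[50,4],[51,4],[55,6],[59,1],[59,4]]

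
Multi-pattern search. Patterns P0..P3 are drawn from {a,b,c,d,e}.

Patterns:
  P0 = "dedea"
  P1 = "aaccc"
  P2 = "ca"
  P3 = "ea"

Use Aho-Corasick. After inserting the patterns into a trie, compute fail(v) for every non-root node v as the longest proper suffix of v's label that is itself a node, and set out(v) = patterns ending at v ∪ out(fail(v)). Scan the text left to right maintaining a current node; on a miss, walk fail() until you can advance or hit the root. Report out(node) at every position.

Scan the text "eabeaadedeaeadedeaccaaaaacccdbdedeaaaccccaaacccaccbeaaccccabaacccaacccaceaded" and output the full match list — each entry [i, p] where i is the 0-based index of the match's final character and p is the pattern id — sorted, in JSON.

Construct AC machine:
Trie nodes:
  n0 'ε': a→6 c→11 d→1 e→13
  n1 'd': e→2
  n2 'de': d→3
  n3 'ded': e→4
  n4 'dede': a→5
  n5 'dedea': ·  [P0 ends]
  n6 'a': a→7
  n7 'aa': c→8
  n8 'aac': c→9
  n9 'aacc': c→10
  n10 'aaccc': ·  [P1 ends]
  n11 'c': a→12
  n12 'ca': ·  [P2 ends]
  n13 'e': a→14
  n14 'ea': ·  [P3 ends]

Failure links (BFS by depth):
  n1('d'): parent n0 fail=0; on 'd' 0 → fail=0;  out ∅∪∅=∅
  n6('a'): parent n0 fail=0; on 'a' 0 → fail=0;  out ∅∪∅=∅
  n11('c'): parent n0 fail=0; on 'c' 0 → fail=0;  out ∅∪∅=∅
  n13('e'): parent n0 fail=0; on 'e' 0 → fail=0;  out ∅∪∅=∅
  n2('de'): parent n1 fail=0; on 'e' 0 → fail=13;  out ∅∪∅=∅
  n7('aa'): parent n6 fail=0; on 'a' 0 → fail=6;  out ∅∪∅=∅
  n12('ca'): parent n11 fail=0; on 'a' 0 → fail=6;  out {2}∪∅={2}
  n14('ea'): parent n13 fail=0; on 'a' 0 → fail=6;  out {3}∪∅={3}
  n3('ded'): parent n2 fail=13; on 'd' 13→0 → fail=1;  out ∅∪∅=∅
  n8('aac'): parent n7 fail=6; on 'c' 6→0 → fail=11;  out ∅∪∅=∅
  n4('dede'): parent n3 fail=1; on 'e' 1 → fail=2;  out ∅∪∅=∅
  n9('aacc'): parent n8 fail=11; on 'c' 11→0 → fail=11;  out ∅∪∅=∅
  n5('dedea'): parent n4 fail=2; on 'a' 2→13 → fail=14;  out {0}∪{3}={0,3}
  n10('aaccc'): parent n9 fail=11; on 'c' 11→0 → fail=11;  out {1}∪∅={1}

Scan:
pos 0 'e': at 13
pos 1 'a': at 14  ** P3@[0:1]
pos 2 'b': at 0 (fail-walked)
pos 3 'e': at 13
pos 4 'a': at 14  ** P3@[3:4]
pos 5 'a': at 7 (fail-walked)
pos 6 'd': at 1 (fail-walked)
pos 7 'e': at 2
pos 8 'd': at 3
pos 9 'e': at 4
pos 10 'a': at 5  ** P0@[6:10],P3@[9:10]
pos 11 'e': at 13 (fail-walked)
pos 12 'a': at 14  ** P3@[11:12]
pos 13 'd': at 1 (fail-walked)
pos 14 'e': at 2
pos 15 'd': at 3
pos 16 'e': at 4
pos 17 'a': at 5  ** P0@[13:17],P3@[16:17]
pos 18 'c': at 11 (fail-walked)
pos 19 'c': at 11 (fail-walked)
pos 20 'a': at 12  ** P2@[19:20]
pos 21 'a': at 7 (fail-walked)
pos 22 'a': at 7 (fail-walked)
pos 23 'a': at 7 (fail-walked)
pos 24 'a': at 7 (fail-walked)
pos 25 'c': at 8
pos 26 'c': at 9
pos 27 'c': at 10  ** P1@[23:27]
pos 28 'd': at 1 (fail-walked)
pos 29 'b': at 0 (fail-walked)
pos 30 'd': at 1
pos 31 'e': at 2
pos 32 'd': at 3
pos 33 'e': at 4
pos 34 'a': at 5  ** P0@[30:34],P3@[33:34]
pos 35 'a': at 7 (fail-walked)
pos 36 'a': at 7 (fail-walked)
pos 37 'c': at 8
pos 38 'c': at 9
pos 39 'c': at 10  ** P1@[35:39]
pos 40 'c': at 11 (fail-walked)
pos 41 'a': at 12  ** P2@[40:41]
pos 42 'a': at 7 (fail-walked)
pos 43 'a': at 7 (fail-walked)
pos 44 'c': at 8
pos 45 'c': at 9
pos 46 'c': at 10  ** P1@[42:46]
pos 47 'a': at 12 (fail-walked)  ** P2@[46:47]
pos 48 'c': at 11 (fail-walked)
pos 49 'c': at 11 (fail-walked)
pos 50 'b': at 0 (fail-walked)
pos 51 'e': at 13
pos 52 'a': at 14  ** P3@[51:52]
pos 53 'a': at 7 (fail-walked)
pos 54 'c': at 8
pos 55 'c': at 9
pos 56 'c': at 10  ** P1@[52:56]
pos 57 'c': at 11 (fail-walked)
pos 58 'a': at 12  ** P2@[57:58]
pos 59 'b': at 0 (fail-walked)
pos 60 'a': at 6
pos 61 'a': at 7
pos 62 'c': at 8
pos 63 'c': at 9
pos 64 'c': at 10  ** P1@[60:64]
pos 65 'a': at 12 (fail-walked)  ** P2@[64:65]
pos 66 'a': at 7 (fail-walked)
pos 67 'c': at 8
pos 68 'c': at 9
pos 69 'c': at 10  ** P1@[65:69]
pos 70 'a': at 12 (fail-walked)  ** P2@[69:70]
pos 71 'c': at 11 (fail-walked)
pos 72 'e': at 13 (fail-walked)
pos 73 'a': at 14  ** P3@[72:73]
pos 74 'd': at 1 (fail-walked)
pos 75 'e': at 2
pos 76 'd': at 3

Result: [[1,3],[4,3],[10,0],[10,3],[12,3],[17,0],[17,3],[20,2],[27,1],[34,0],[34,3],[39,1],[41,2],[46,1],[47,2],[52,3],[56,1],[58,2],[64,1],[65,2],[69,1],[70,2],[73,3]]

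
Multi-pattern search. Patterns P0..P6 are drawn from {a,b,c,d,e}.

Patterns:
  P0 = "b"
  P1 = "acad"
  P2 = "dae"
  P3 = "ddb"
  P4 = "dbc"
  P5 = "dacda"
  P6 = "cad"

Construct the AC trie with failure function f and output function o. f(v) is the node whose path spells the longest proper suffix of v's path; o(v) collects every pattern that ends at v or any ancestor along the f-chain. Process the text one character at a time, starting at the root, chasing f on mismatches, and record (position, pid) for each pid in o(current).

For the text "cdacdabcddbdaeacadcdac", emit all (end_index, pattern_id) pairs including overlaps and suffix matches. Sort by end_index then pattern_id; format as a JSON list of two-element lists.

Construct AC machine:
Trie nodes:
  0='ε' goto a→2 b→1 c→16 d→6
  1='b' goto ·  [P0 ends]
  2='a' goto c→3
  3='ac' goto a→4
  4='aca' goto d→5
  5='acad' goto ·  [P1 ends]
  6='d' goto a→7 b→11 d→9
  7='da' goto c→13 e→8
  8='dae' goto ·  [P2 ends]
  9='dd' goto b→10
  10='ddb' goto ·  [P3 ends]
  11='db' goto c→12
  12='dbc' goto ·  [P4 ends]
  13='dac' goto d→14
  14='dacd' goto a→15
  15='dacda' goto ·  [P5 ends]
  16='c' goto a→17
  17='ca' goto d→18
  18='cad' goto ·  [P6 ends]

BFS fail/out derivation:
  n1('b'): parent n0 fail=0; on 'b' 0 → fail=0;  out {0}∪∅={0}
  n2('a'): parent n0 fail=0; on 'a' 0 → fail=0;  out ∅∪∅=∅
  n6('d'): parent n0 fail=0; on 'd' 0 → fail=0;  out ∅∪∅=∅
  n16('c'): parent n0 fail=0; on 'c' 0 → fail=0;  out ∅∪∅=∅
  n3('ac'): parent n2 fail=0; on 'c' 0 → fail=16;  out ∅∪∅=∅
  n7('da'): parent n6 fail=0; on 'a' 0 → fail=2;  out ∅∪∅=∅
  n9('dd'): parent n6 fail=0; on 'd' 0 → fail=6;  out ∅∪∅=∅
  n11('db'): parent n6 fail=0; on 'b' 0 → fail=1;  out ∅∪{0}={0}
  n17('ca'): parent n16 fail=0; on 'a' 0 → fail=2;  out ∅∪∅=∅
  n4('aca'): parent n3 fail=16; on 'a' 16 → fail=17;  out ∅∪∅=∅
  n8('dae'): parent n7 fail=2; on 'e' 2→0 → fail=0;  out {2}∪∅={2}
  n10('ddb'): parent n9 fail=6; on 'b' 6 → fail=11;  out {3}∪{0}={0,3}
  n12('dbc'): parent n11 fail=1; on 'c' 1→0 → fail=16;  out {4}∪∅={4}
  n13('dac'): parent n7 fail=2; on 'c' 2 → fail=3;  out ∅∪∅=∅
  n18('cad'): parent n17 fail=2; on 'd' 2→0 → fail=6;  out {6}∪∅={6}
  n5('acad'): parent n4 fail=17; on 'd' 17 → fail=18;  out {1}∪{6}={1,6}
  n14('dacd'): parent n13 fail=3; on 'd' 3→16→0 → fail=6;  out ∅∪∅=∅
  n15('dacda'): parent n14 fail=6; on 'a' 6 → fail=7;  out {5}∪∅={5}

Scan:
[0] read 'c'  n0⇒n16
[1] read 'd'  n16⇒n6 (via fail)
[2] read 'a'  n6⇒n7
[3] read 'c'  n7⇒n13
[4] read 'd'  n13⇒n14
[5] read 'a'  n14⇒n15  → match P5@[1:5]
[6] read 'b'  n15⇒n1 (via fail)  → match P0@[6:6]
[7] read 'c'  n1⇒n16 (via fail)
[8] read 'd'  n16⇒n6 (via fail)
[9] read 'd'  n6⇒n9
[10] read 'b'  n9⇒n10  → match P0@[10:10],P3@[8:10]
[11] read 'd'  n10⇒n6 (via fail)
[12] read 'a'  n6⇒n7
[13] read 'e'  n7⇒n8  → match P2@[11:13]
[14] read 'a'  n8⇒n2 (via fail)
[15] read 'c'  n2⇒n3
[16] read 'a'  n3⇒n4
[17] read 'd'  n4⇒n5  → match P1@[14:17],P6@[15:17]
[18] read 'c'  n5⇒n16 (via fail)
[19] read 'd'  n16⇒n6 (via fail)
[20] read 'a'  n6⇒n7
[21] read 'c'  n7⇒n13

All matches (sorted): [[5,5],[6,0],[10,0],[10,3],[13,2],[17,1],[17,6]]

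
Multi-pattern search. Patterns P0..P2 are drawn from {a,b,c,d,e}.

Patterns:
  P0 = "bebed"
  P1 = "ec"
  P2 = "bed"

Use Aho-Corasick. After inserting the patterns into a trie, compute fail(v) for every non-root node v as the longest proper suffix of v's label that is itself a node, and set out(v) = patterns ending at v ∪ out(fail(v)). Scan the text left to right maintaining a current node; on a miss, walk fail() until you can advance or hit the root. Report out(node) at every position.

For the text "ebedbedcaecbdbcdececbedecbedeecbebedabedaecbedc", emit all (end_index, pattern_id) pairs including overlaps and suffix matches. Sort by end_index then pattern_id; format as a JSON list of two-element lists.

Build:
Trie nodes:
  0='ε' goto b→1 e→6
  1='b' goto e→2
  2='be' goto b→3 d→8
  3='beb' goto e→4
  4='bebe' goto d→5
  5='bebed' goto ·  ←P0
  6='e' goto c→7
  7='ec' goto ·  ←P1
  8='bed' goto ·  ←P2

BFS fail/out derivation:
  fail(1) 'b': from fail(0)=0 chase 'b': 0 ⇒ 0;  out=∅∪out(0)=∅
  fail(6) 'e': from fail(0)=0 chase 'e': 0 ⇒ 0;  out=∅∪out(0)=∅
  fail(2) 'be': from fail(1)=0 chase 'e': 0 ⇒ 6;  out=∅∪out(6)=∅
  fail(7) 'ec': from fail(6)=0 chase 'c': 0 ⇒ 0;  out={1}∪out(0)={1}
  fail(3) 'beb': from fail(2)=6 chase 'b': 6→0 ⇒ 1;  out=∅∪out(1)=∅
  fail(8) 'bed': from fail(2)=6 chase 'd': 6→0 ⇒ 0;  out={2}∪out(0)={2}
  fail(4) 'bebe': from fail(3)=1 chase 'e': 1 ⇒ 2;  out=∅∪out(2)=∅
  fail(5) 'bebed': from fail(4)=2 chase 'd': 2 ⇒ 8;  out={0}∪out(8)={0,2}

Run:
pos 0 'e': at 6
pos 1 'b': at 1 (via fail)
pos 2 'e': at 2
pos 3 'd': at 8  ** P2@[1:3]
pos 4 'b': at 1 (via fail)
pos 5 'e': at 2
pos 6 'd': at 8  ** P2@[4:6]
pos 7 'c': at 0 (via fail)
pos 8 'a': at 0
pos 9 'e': at 6
pos 10 'c': at 7  ** P1@[9:10]
pos 11 'b': at 1 (via fail)
pos 12 'd': at 0 (via fail)
pos 13 'b': at 1
pos 14 'c': at 0 (via fail)
pos 15 'd': at 0
pos 16 'e': at 6
pos 17 'c': at 7  ** P1@[16:17]
pos 18 'e': at 6 (via fail)
pos 19 'c': at 7  ** P1@[18:19]
pos 20 'b': at 1 (via fail)
pos 21 'e': at 2
pos 22 'd': at 8  ** P2@[20:22]
pos 23 'e': at 6 (via fail)
pos 24 'c': at 7  ** P1@[23:24]
pos 25 'b': at 1 (via fail)
pos 26 'e': at 2
pos 27 'd': at 8  ** P2@[25:27]
pos 28 'e': at 6 (via fail)
pos 29 'e': at 6 (via fail)
pos 30 'c': at 7  ** P1@[29:30]
pos 31 'b': at 1 (via fail)
pos 32 'e': at 2
pos 33 'b': at 3
pos 34 'e': at 4
pos 35 'd': at 5  ** P0@[31:35],P2@[33:35]
pos 36 'a': at 0 (via fail)
pos 37 'b': at 1
pos 38 'e': at 2
pos 39 'd': at 8  ** P2@[37:39]
pos 40 'a': at 0 (via fail)
pos 41 'e': at 6
pos 42 'c': at 7  ** P1@[41:42]
pos 43 'b': at 1 (via fail)
pos 44 'e': at 2
pos 45 'd': at 8  ** P2@[43:45]
pos 46 'c': at 0 (via fail)

All matches (sorted): [[3,2],[6,2],[10,1],[17,1],[19,1],[22,2],[24,1],[27,2],[30,1],[35,0],[35,2],[39,2],[42,1],[45,2]]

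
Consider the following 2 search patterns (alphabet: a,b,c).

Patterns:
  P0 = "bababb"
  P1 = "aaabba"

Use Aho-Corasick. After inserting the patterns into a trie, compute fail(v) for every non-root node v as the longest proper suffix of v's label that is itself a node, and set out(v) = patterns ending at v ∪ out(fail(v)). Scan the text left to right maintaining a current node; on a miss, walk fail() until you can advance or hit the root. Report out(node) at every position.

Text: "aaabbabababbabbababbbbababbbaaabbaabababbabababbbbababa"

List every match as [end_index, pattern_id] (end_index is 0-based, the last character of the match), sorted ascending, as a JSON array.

Construct AC machine:
Trie (insert patterns):
  0='ε' goto a→7 b→1
  1='b' goto a→2
  2='ba' goto b→3
  3='bab' goto a→4
  4='baba' goto b→5
  5='babab' goto b→6
  6='bababb' goto ·  ←P0
  7='a' goto a→8
  8='aa' goto a→9
  9='aaa' goto b→10
  10='aaab' goto b→11
  11='aaabb' goto a→12
  12='aaabba' goto ·  ←P1

Failure links (BFS by depth):
  n1('b'): parent n0 fail=0; on 'b' 0 → fail=0;  out ∅∪∅=∅
  n7('a'): parent n0 fail=0; on 'a' 0 → fail=0;  out ∅∪∅=∅
  n2('ba'): parent n1 fail=0; on 'a' 0 → fail=7;  out ∅∪∅=∅
  n8('aa'): parent n7 fail=0; on 'a' 0 → fail=7;  out ∅∪∅=∅
  n3('bab'): parent n2 fail=7; on 'b' 7→0 → fail=1;  out ∅∪∅=∅
  n9('aaa'): parent n8 fail=7; on 'a' 7 → fail=8;  out ∅∪∅=∅
  n4('baba'): parent n3 fail=1; on 'a' 1 → fail=2;  out ∅∪∅=∅
  n10('aaab'): parent n9 fail=8; on 'b' 8→7→0 → fail=1;  out ∅∪∅=∅
  n5('babab'): parent n4 fail=2; on 'b' 2 → fail=3;  out ∅∪∅=∅
  n11('aaabb'): parent n10 fail=1; on 'b' 1→0 → fail=1;  out ∅∪∅=∅
  n6('bababb'): parent n5 fail=3; on 'b' 3→1→0 → fail=1;  out {0}∪∅={0}
  n12('aaabba'): parent n11 fail=1; on 'a' 1 → fail=2;  out {1}∪∅={1}

Text stream:
i=0 'a': node 0→7
i=1 'a': node 7→8
i=2 'a': node 8→9
i=3 'b': node 9→10
i=4 'b': node 10→11
i=5 'a': node 11→12  ** P1@[0:5]
i=6 'b': node 12→3 ·f
i=7 'a': node 3→4
i=8 'b': node 4→5
i=9 'a': node 5→4 ·f
i=10 'b': node 4→5
i=11 'b': node 5→6  ** P0@[6:11]
i=12 'a': node 6→2 ·f
i=13 'b': node 2→3
i=14 'b': node 3→1 ·f
i=15 'a': node 1→2
i=16 'b': node 2→3
i=17 'a': node 3→4
i=18 'b': node 4→5
i=19 'b': node 5→6  ** P0@[14:19]
i=20 'b': node 6→1 ·f
i=21 'b': node 1→1 ·f
i=22 'a': node 1→2
i=23 'b': node 2→3
i=24 'a': node 3→4
i=25 'b': node 4→5
i=26 'b': node 5→6  ** P0@[21:26]
i=27 'b': node 6→1 ·f
i=28 'a': node 1→2
i=29 'a': node 2→8 ·f
i=30 'a': node 8→9
i=31 'b': node 9→10
i=32 'b': node 10→11
i=33 'a': node 11→12  ** P1@[28:33]
i=34 'a': node 12→8 ·f
i=35 'b': node 8→1 ·f
i=36 'a': node 1→2
i=37 'b': node 2→3
i=38 'a': node 3→4
i=39 'b': node 4→5
i=40 'b': node 5→6  ** P0@[35:40]
i=41 'a': node 6→2 ·f
i=42 'b': node 2→3
i=43 'a': node 3→4
i=44 'b': node 4→5
i=45 'a': node 5→4 ·f
i=46 'b': node 4→5
i=47 'b': node 5→6  ** P0@[42:47]
i=48 'b': node 6→1 ·f
i=49 'b': node 1→1 ·f
i=50 'a': node 1→2
i=51 'b': node 2→3
i=52 'a': node 3→4
i=53 'b': node 4→5
i=54 'a': node 5→4 ·f

All matches (sorted): [[5,1],[11,0],[19,0],[26,0],[33,1],[40,0],[47,0]]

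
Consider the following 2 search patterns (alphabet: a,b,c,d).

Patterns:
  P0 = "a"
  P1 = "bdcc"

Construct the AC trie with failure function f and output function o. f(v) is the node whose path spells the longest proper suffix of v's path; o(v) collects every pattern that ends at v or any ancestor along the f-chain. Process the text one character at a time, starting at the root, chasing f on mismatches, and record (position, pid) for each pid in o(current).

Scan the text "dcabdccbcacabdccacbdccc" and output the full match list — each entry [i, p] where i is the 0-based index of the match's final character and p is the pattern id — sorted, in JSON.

Build:
Trie (insert patterns):
  0='ε' goto a→1 b→2
  1='a' goto ·  ←P0
  2='b' goto d→3
  3='bd' goto c→4
  4='bdc' goto c→5
  5='bdcc' goto ·  ←P1

BFS fail/out derivation:
  fail(1) 'a': from fail(0)=0 chase 'a': 0 ⇒ 0;  out={0}∪out(0)={0}
  fail(2) 'b': from fail(0)=0 chase 'b': 0 ⇒ 0;  out=∅∪out(0)=∅
  fail(3) 'bd': from fail(2)=0 chase 'd': 0 ⇒ 0;  out=∅∪out(0)=∅
  fail(4) 'bdc': from fail(3)=0 chase 'c': 0 ⇒ 0;  out=∅∪out(0)=∅
  fail(5) 'bdcc': from fail(4)=0 chase 'c': 0 ⇒ 0;  out={1}∪out(0)={1}

Scan:
[0] read 'd'  n0⇒n0
[1] read 'c'  n0⇒n0
[2] read 'a'  n0⇒n1  emit P0@[2:2]
[3] read 'b'  n1⇒n2 (via fail)
[4] read 'd'  n2⇒n3
[5] read 'c'  n3⇒n4
[6] read 'c'  n4⇒n5  emit P1@[3:6]
[7] read 'b'  n5⇒n2 (via fail)
[8] read 'c'  n2⇒n0 (via fail)
[9] read 'a'  n0⇒n1  emit P0@[9:9]
[10] read 'c'  n1⇒n0 (via fail)
[11] read 'a'  n0⇒n1  emit P0@[11:11]
[12] read 'b'  n1⇒n2 (via fail)
[13] read 'd'  n2⇒n3
[14] read 'c'  n3⇒n4
[15] read 'c'  n4⇒n5  emit P1@[12:15]
[16] read 'a'  n5⇒n1 (via fail)  emit P0@[16:16]
[17] read 'c'  n1⇒n0 (via fail)
[18] read 'b'  n0⇒n2
[19] read 'd'  n2⇒n3
[20] read 'c'  n3⇒n4
[21] read 'c'  n4⇒n5  emit P1@[18:21]
[22] read 'c'  n5⇒n0 (via fail)

Matches: [[2,0],[6,1],[9,0],[11,0],[15,1],[16,0],[21,1]]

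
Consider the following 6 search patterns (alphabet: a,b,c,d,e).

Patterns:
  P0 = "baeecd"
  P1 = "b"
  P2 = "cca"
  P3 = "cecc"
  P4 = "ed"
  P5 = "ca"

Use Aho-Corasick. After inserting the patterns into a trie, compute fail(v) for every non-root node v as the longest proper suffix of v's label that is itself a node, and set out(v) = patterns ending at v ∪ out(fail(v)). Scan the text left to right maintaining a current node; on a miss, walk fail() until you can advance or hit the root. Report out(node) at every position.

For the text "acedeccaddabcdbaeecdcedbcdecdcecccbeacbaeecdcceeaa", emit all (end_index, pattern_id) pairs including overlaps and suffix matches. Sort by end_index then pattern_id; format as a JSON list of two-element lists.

Build:
Trie nodes:
  0='ε' goto b→1 c→7 e→13
  1='b' goto a→2  ←P1
  2='ba' goto e→3
  3='bae' goto e→4
  4='baee' goto c→5
  5='baeec' goto d→6
  6='baeecd' goto ·  ←P0
  7='c' goto a→15 c→8 e→10
  8='cc' goto a→9
  9='cca' goto ·  ←P2
  10='ce' goto c→11
  11='cec' goto c→12
  12='cecc' goto ·  ←P3
  13='e' goto d→14
  14='ed' goto ·  ←P4
  15='ca' goto ·  ←P5

BFS fail/out derivation:
  fail(1) 'b': from fail(0)=0 chase 'b': 0 ⇒ 0;  out={1}∪out(0)={1}
  fail(7) 'c': from fail(0)=0 chase 'c': 0 ⇒ 0;  out=∅∪out(0)=∅
  fail(13) 'e': from fail(0)=0 chase 'e': 0 ⇒ 0;  out=∅∪out(0)=∅
  fail(2) 'ba': from fail(1)=0 chase 'a': 0 ⇒ 0;  out=∅∪out(0)=∅
  fail(8) 'cc': from fail(7)=0 chase 'c': 0 ⇒ 7;  out=∅∪out(7)=∅
  fail(10) 'ce': from fail(7)=0 chase 'e': 0 ⇒ 13;  out=∅∪out(13)=∅
  fail(14) 'ed': from fail(13)=0 chase 'd': 0 ⇒ 0;  out={4}∪out(0)={4}
  fail(15) 'ca': from fail(7)=0 chase 'a': 0 ⇒ 0;  out={5}∪out(0)={5}
  fail(3) 'bae': from fail(2)=0 chase 'e': 0 ⇒ 13;  out=∅∪out(13)=∅
  fail(9) 'cca': from fail(8)=7 chase 'a': 7 ⇒ 15;  out={2}∪out(15)={2,5}
  fail(11) 'cec': from fail(10)=13 chase 'c': 13→0 ⇒ 7;  out=∅∪out(7)=∅
  fail(4) 'baee': from fail(3)=13 chase 'e': 13→0 ⇒ 13;  out=∅∪out(13)=∅
  fail(12) 'cecc': from fail(11)=7 chase 'c': 7 ⇒ 8;  out={3}∪out(8)={3}
  fail(5) 'baeec': from fail(4)=13 chase 'c': 13→0 ⇒ 7;  out=∅∪out(7)=∅
  fail(6) 'baeecd': from fail(5)=7 chase 'd': 7→0 ⇒ 0;  out={0}∪out(0)={0}

Text stream:
i=0 'a': node 0→0
i=1 'c': node 0→7
i=2 'e': node 7→10
i=3 'd': node 10→14 ·f  → match P4@[2:3]
i=4 'e': node 14→13 ·f
i=5 'c': node 13→7 ·f
i=6 'c': node 7→8
i=7 'a': node 8→9  → match P2@[5:7],P5@[6:7]
i=8 'd': node 9→0 ·f
i=9 'd': node 0→0
i=10 'a': node 0→0
i=11 'b': node 0→1  → match P1@[11:11]
i=12 'c': node 1→7 ·f
i=13 'd': node 7→0 ·f
i=14 'b': node 0→1  → match P1@[14:14]
i=15 'a': node 1→2
i=16 'e': node 2→3
i=17 'e': node 3→4
i=18 'c': node 4→5
i=19 'd': node 5→6  → match P0@[14:19]
i=20 'c': node 6→7 ·f
i=21 'e': node 7→10
i=22 'd': node 10→14 ·f  → match P4@[21:22]
i=23 'b': node 14→1 ·f  → match P1@[23:23]
i=24 'c': node 1→7 ·f
i=25 'd': node 7→0 ·f
i=26 'e': node 0→13
i=27 'c': node 13→7 ·f
i=28 'd': node 7→0 ·f
i=29 'c': node 0→7
i=30 'e': node 7→10
i=31 'c': node 10→11
i=32 'c': node 11→12  → match P3@[29:32]
i=33 'c': node 12→8 ·f
i=34 'b': node 8→1 ·f  → match P1@[34:34]
i=35 'e': node 1→13 ·f
i=36 'a': node 13→0 ·f
i=37 'c': node 0→7
i=38 'b': node 7→1 ·f  → match P1@[38:38]
i=39 'a': node 1→2
i=40 'e': node 2→3
i=41 'e': node 3→4
i=42 'c': node 4→5
i=43 'd': node 5→6  → match P0@[38:43]
i=44 'c': node 6→7 ·f
i=45 'c': node 7→8
i=46 'e': node 8→10 ·f
i=47 'e': node 10→13 ·f
i=48 'a': node 13→0 ·f
i=49 'a': node 0→0

Result: [[3,4],[7,2],[7,5],[11,1],[14,1],[19,0],[22,4],[23,1],[32,3],[34,1],[38,1],[43,0]]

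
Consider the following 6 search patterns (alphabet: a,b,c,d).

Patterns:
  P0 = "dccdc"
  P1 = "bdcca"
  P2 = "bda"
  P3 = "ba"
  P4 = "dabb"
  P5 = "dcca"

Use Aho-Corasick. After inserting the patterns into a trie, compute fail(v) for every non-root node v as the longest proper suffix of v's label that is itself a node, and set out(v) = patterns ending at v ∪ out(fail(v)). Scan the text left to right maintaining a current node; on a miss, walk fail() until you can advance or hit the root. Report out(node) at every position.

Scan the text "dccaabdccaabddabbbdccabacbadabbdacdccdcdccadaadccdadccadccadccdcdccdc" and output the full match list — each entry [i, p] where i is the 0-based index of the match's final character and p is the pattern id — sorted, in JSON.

Build:
Trie (insert patterns):
  n0 'ε': b→6 d→1
  n1 'd': a→13 c→2
  n2 'dc': c→3
  n3 'dcc': a→16 d→4
  n4 'dccd': c→5
  n5 'dccdc': ·  ←P0
  n6 'b': a→12 d→7
  n7 'bd': a→11 c→8
  n8 'bdc': c→9
  n9 'bdcc': a→10
  n10 'bdcca': ·  ←P1
  n11 'bda': ·  ←P2
  n12 'ba': ·  ←P3
  n13 'da': b→14
  n14 'dab': b→15
  n15 'dabb': ·  ←P4
  n16 'dcca': ·  ←P5

Failure links (BFS by depth):
  n1('d'): parent n0 fail=0; on 'd' 0 → fail=0;  out ∅∪∅=∅
  n6('b'): parent n0 fail=0; on 'b' 0 → fail=0;  out ∅∪∅=∅
  n2('dc'): parent n1 fail=0; on 'c' 0 → fail=0;  out ∅∪∅=∅
  n7('bd'): parent n6 fail=0; on 'd' 0 → fail=1;  out ∅∪∅=∅
  n12('ba'): parent n6 fail=0; on 'a' 0 → fail=0;  out {3}∪∅={3}
  n13('da'): parent n1 fail=0; on 'a' 0 → fail=0;  out ∅∪∅=∅
  n3('dcc'): parent n2 fail=0; on 'c' 0 → fail=0;  out ∅∪∅=∅
  n8('bdc'): parent n7 fail=1; on 'c' 1 → fail=2;  out ∅∪∅=∅
  n11('bda'): parent n7 fail=1; on 'a' 1 → fail=13;  out {2}∪∅={2}
  n14('dab'): parent n13 fail=0; on 'b' 0 → fail=6;  out ∅∪∅=∅
  n4('dccd'): parent n3 fail=0; on 'd' 0 → fail=1;  out ∅∪∅=∅
  n9('bdcc'): parent n8 fail=2; on 'c' 2 → fail=3;  out ∅∪∅=∅
  n15('dabb'): parent n14 fail=6; on 'b' 6→0 → fail=6;  out {4}∪∅={4}
  n16('dcca'): parent n3 fail=0; on 'a' 0 → fail=0;  out {5}∪∅={5}
  n5('dccdc'): parent n4 fail=1; on 'c' 1 → fail=2;  out {0}∪∅={0}
  n10('bdcca'): parent n9 fail=3; on 'a' 3 → fail=16;  out {1}∪{5}={1,5}

Run:
[0] read 'd'  n0⇒n1
[1] read 'c'  n1⇒n2
[2] read 'c'  n2⇒n3
[3] read 'a'  n3⇒n16  emit P5@[0:3]
[4] read 'a'  n16⇒n0 (fail-walked)
[5] read 'b'  n0⇒n6
[6] read 'd'  n6⇒n7
[7] read 'c'  n7⇒n8
[8] read 'c'  n8⇒n9
[9] read 'a'  n9⇒n10  emit P1@[5:9],P5@[6:9]
[10] read 'a'  n10⇒n0 (fail-walked)
[11] read 'b'  n0⇒n6
[12] read 'd'  n6⇒n7
[13] read 'd'  n7⇒n1 (fail-walked)
[14] read 'a'  n1⇒n13
[15] read 'b'  n13⇒n14
[16] read 'b'  n14⇒n15  emit P4@[13:16]
[17] read 'b'  n15⇒n6 (fail-walked)
[18] read 'd'  n6⇒n7
[19] read 'c'  n7⇒n8
[20] read 'c'  n8⇒n9
[21] read 'a'  n9⇒n10  emit P1@[17:21],P5@[18:21]
[22] read 'b'  n10⇒n6 (fail-walked)
[23] read 'a'  n6⇒n12  emit P3@[22:23]
[24] read 'c'  n12⇒n0 (fail-walked)
[25] read 'b'  n0⇒n6
[26] read 'a'  n6⇒n12  emit P3@[25:26]
[27] read 'd'  n12⇒n1 (fail-walked)
[28] read 'a'  n1⇒n13
[29] read 'b'  n13⇒n14
[30] read 'b'  n14⇒n15  emit P4@[27:30]
[31] read 'd'  n15⇒n7 (fail-walked)
[32] read 'a'  n7⇒n11  emit P2@[30:32]
[33] read 'c'  n11⇒n0 (fail-walked)
[34] read 'd'  n0⇒n1
[35] read 'c'  n1⇒n2
[36] read 'c'  n2⇒n3
[37] read 'd'  n3⇒n4
[38] read 'c'  n4⇒n5  emit P0@[34:38]
[39] read 'd'  n5⇒n1 (fail-walked)
[40] read 'c'  n1⇒n2
[41] read 'c'  n2⇒n3
[42] read 'a'  n3⇒n16  emit P5@[39:42]
[43] read 'd'  n16⇒n1 (fail-walked)
[44] read 'a'  n1⇒n13
[45] read 'a'  n13⇒n0 (fail-walked)
[46] read 'd'  n0⇒n1
[47] read 'c'  n1⇒n2
[48] read 'c'  n2⇒n3
[49] read 'd'  n3⇒n4
[50] read 'a'  n4⇒n13 (fail-walked)
[51] read 'd'  n13⇒n1 (fail-walked)
[52] read 'c'  n1⇒n2
[53] read 'c'  n2⇒n3
[54] read 'a'  n3⇒n16  emit P5@[51:54]
[55] read 'd'  n16⇒n1 (fail-walked)
[56] read 'c'  n1⇒n2
[57] read 'c'  n2⇒n3
[58] read 'a'  n3⇒n16  emit P5@[55:58]
[59] read 'd'  n16⇒n1 (fail-walked)
[60] read 'c'  n1⇒n2
[61] read 'c'  n2⇒n3
[62] read 'd'  n3⇒n4
[63] read 'c'  n4⇒n5  emit P0@[59:63]
[64] read 'd'  n5⇒n1 (fail-walked)
[65] read 'c'  n1⇒n2
[66] read 'c'  n2⇒n3
[67] read 'd'  n3⇒n4
[68] read 'c'  n4⇒n5  emit P0@[64:68]

All matches (sorted): [[3,5],[9,1],[9,5],[16,4],[21,1],[21,5],[23,3],[26,3],[30,4],[32,2],[38,0],[42,5],[54,5],[58,5],[63,0],[68,0]]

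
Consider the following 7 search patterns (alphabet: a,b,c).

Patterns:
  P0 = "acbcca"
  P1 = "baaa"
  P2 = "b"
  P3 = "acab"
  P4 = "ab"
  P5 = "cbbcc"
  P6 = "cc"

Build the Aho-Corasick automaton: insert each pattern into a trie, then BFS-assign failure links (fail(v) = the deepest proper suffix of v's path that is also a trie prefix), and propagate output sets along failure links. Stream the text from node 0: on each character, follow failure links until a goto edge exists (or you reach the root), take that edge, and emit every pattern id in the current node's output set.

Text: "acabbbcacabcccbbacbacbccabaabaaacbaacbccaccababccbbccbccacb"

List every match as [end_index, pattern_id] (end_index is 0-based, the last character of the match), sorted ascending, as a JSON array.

Build automaton:
Trie (insert patterns):
  n0 'ε': a→1 b→7 c→14
  n1 'a': b→13 c→2
  n2 'ac': a→11 b→3
  n3 'acb': c→4
  n4 'acbc': c→5
  n5 'acbcc': a→6
  n6 'acbcca': ·  ←P0
  n7 'b': a→8  ←P2
  n8 'ba': a→9
  n9 'baa': a→10
  n10 'baaa': ·  ←P1
  n11 'aca': b→12
  n12 'acab': ·  ←P3
  n13 'ab': ·  ←P4
  n14 'c': b→15 c→19
  n15 'cb': b→16
  n16 'cbb': c→17
  n17 'cbbc': c→18
  n18 'cbbcc': ·  ←P5
  n19 'cc': ·  ←P6

BFS fail/out derivation:
  fail(1) 'a': from fail(0)=0 chase 'a': 0 ⇒ 0;  out=∅∪out(0)=∅
  fail(7) 'b': from fail(0)=0 chase 'b': 0 ⇒ 0;  out={2}∪out(0)={2}
  fail(14) 'c': from fail(0)=0 chase 'c': 0 ⇒ 0;  out=∅∪out(0)=∅
  fail(2) 'ac': from fail(1)=0 chase 'c': 0 ⇒ 14;  out=∅∪out(14)=∅
  fail(8) 'ba': from fail(7)=0 chase 'a': 0 ⇒ 1;  out=∅∪out(1)=∅
  fail(13) 'ab': from fail(1)=0 chase 'b': 0 ⇒ 7;  out={4}∪out(7)={2,4}
  fail(15) 'cb': from fail(14)=0 chase 'b': 0 ⇒ 7;  out=∅∪out(7)={2}
  fail(19) 'cc': from fail(14)=0 chase 'c': 0 ⇒ 14;  out={6}∪out(14)={6}
  fail(3) 'acb': from fail(2)=14 chase 'b': 14 ⇒ 15;  out=∅∪out(15)={2}
  fail(9) 'baa': from fail(8)=1 chase 'a': 1→0 ⇒ 1;  out=∅∪out(1)=∅
  fail(11) 'aca': from fail(2)=14 chase 'a': 14→0 ⇒ 1;  out=∅∪out(1)=∅
  fail(16) 'cbb': from fail(15)=7 chase 'b': 7→0 ⇒ 7;  out=∅∪out(7)={2}
  fail(4) 'acbc': from fail(3)=15 chase 'c': 15→7→0 ⇒ 14;  out=∅∪out(14)=∅
  fail(10) 'baaa': from fail(9)=1 chase 'a': 1→0 ⇒ 1;  out={1}∪out(1)={1}
  fail(12) 'acab': from fail(11)=1 chase 'b': 1 ⇒ 13;  out={3}∪out(13)={2,3,4}
  fail(17) 'cbbc': from fail(16)=7 chase 'c': 7→0 ⇒ 14;  out=∅∪out(14)=∅
  fail(5) 'acbcc': from fail(4)=14 chase 'c': 14 ⇒ 19;  out=∅∪out(19)={6}
  fail(18) 'cbbcc': from fail(17)=14 chase 'c': 14 ⇒ 19;  out={5}∪out(19)={5,6}
  fail(6) 'acbcca': from fail(5)=19 chase 'a': 19→14→0 ⇒ 1;  out={0}∪out(1)={0}

Text stream:
[0] read 'a'  n0⇒n1
[1] read 'c'  n1⇒n2
[2] read 'a'  n2⇒n11
[3] read 'b'  n11⇒n12  emit P2@[3:3],P3@[0:3],P4@[2:3]
[4] read 'b'  n12⇒n7 (fail-walked)  emit P2@[4:4]
[5] read 'b'  n7⇒n7 (fail-walked)  emit P2@[5:5]
[6] read 'c'  n7⇒n14 (fail-walked)
[7] read 'a'  n14⇒n1 (fail-walked)
[8] read 'c'  n1⇒n2
[9] read 'a'  n2⇒n11
[10] read 'b'  n11⇒n12  emit P2@[10:10],P3@[7:10],P4@[9:10]
[11] read 'c'  n12⇒n14 (fail-walked)
[12] read 'c'  n14⇒n19  emit P6@[11:12]
[13] read 'c'  n19⇒n19 (fail-walked)  emit P6@[12:13]
[14] read 'b'  n19⇒n15 (fail-walked)  emit P2@[14:14]
[15] read 'b'  n15⇒n16  emit P2@[15:15]
[16] read 'a'  n16⇒n8 (fail-walked)
[17] read 'c'  n8⇒n2 (fail-walked)
[18] read 'b'  n2⇒n3  emit P2@[18:18]
[19] read 'a'  n3⇒n8 (fail-walked)
[20] read 'c'  n8⇒n2 (fail-walked)
[21] read 'b'  n2⇒n3  emit P2@[21:21]
[22] read 'c'  n3⇒n4
[23] read 'c'  n4⇒n5  emit P6@[22:23]
[24] read 'a'  n5⇒n6  emit P0@[19:24]
[25] read 'b'  n6⇒n13 (fail-walked)  emit P2@[25:25],P4@[24:25]
[26] read 'a'  n13⇒n8 (fail-walked)
[27] read 'a'  n8⇒n9
[28] read 'b'  n9⇒n13 (fail-walked)  emit P2@[28:28],P4@[27:28]
[29] read 'a'  n13⇒n8 (fail-walked)
[30] read 'a'  n8⇒n9
[31] read 'a'  n9⇒n10  emit P1@[28:31]
[32] read 'c'  n10⇒n2 (fail-walked)
[33] read 'b'  n2⇒n3  emit P2@[33:33]
[34] read 'a'  n3⇒n8 (fail-walked)
[35] read 'a'  n8⇒n9
[36] read 'c'  n9⇒n2 (fail-walked)
[37] read 'b'  n2⇒n3  emit P2@[37:37]
[38] read 'c'  n3⇒n4
[39] read 'c'  n4⇒n5  emit P6@[38:39]
[40] read 'a'  n5⇒n6  emit P0@[35:40]
[41] read 'c'  n6⇒n2 (fail-walked)
[42] read 'c'  n2⇒n19 (fail-walked)  emit P6@[41:42]
[43] read 'a'  n19⇒n1 (fail-walked)
[44] read 'b'  n1⇒n13  emit P2@[44:44],P4@[43:44]
[45] read 'a'  n13⇒n8 (fail-walked)
[46] read 'b'  n8⇒n13 (fail-walked)  emit P2@[46:46],P4@[45:46]
[47] read 'c'  n13⇒n14 (fail-walked)
[48] read 'c'  n14⇒n19  emit P6@[47:48]
[49] read 'b'  n19⇒n15 (fail-walked)  emit P2@[49:49]
[50] read 'b'  n15⇒n16  emit P2@[50:50]
[51] read 'c'  n16⇒n17
[52] read 'c'  n17⇒n18  emit P5@[48:52],P6@[51:52]
[53] read 'b'  n18⇒n15 (fail-walked)  emit P2@[53:53]
[54] read 'c'  n15⇒n14 (fail-walked)
[55] read 'c'  n14⇒n19  emit P6@[54:55]
[56] read 'a'  n19⇒n1 (fail-walked)
[57] read 'c'  n1⇒n2
[58] read 'b'  n2⇒n3  emit P2@[58:58]

Result: [[3,2],[3,3],[3,4],[4,2],[5,2],[10,2],[10,3],[10,4],[12,6],[13,6],[14,2],[15,2],[18,2],[21,2],[23,6],[24,0],[25,2],[25,4],[28,2],[28,4],[31,1],[33,2],[37,2],[39,6],[40,0],[42,6],[44,2],[44,4],[46,2],[46,4],[48,6],[49,2],[50,2],[52,5],[52,6],[53,2],[55,6],[58,2]]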